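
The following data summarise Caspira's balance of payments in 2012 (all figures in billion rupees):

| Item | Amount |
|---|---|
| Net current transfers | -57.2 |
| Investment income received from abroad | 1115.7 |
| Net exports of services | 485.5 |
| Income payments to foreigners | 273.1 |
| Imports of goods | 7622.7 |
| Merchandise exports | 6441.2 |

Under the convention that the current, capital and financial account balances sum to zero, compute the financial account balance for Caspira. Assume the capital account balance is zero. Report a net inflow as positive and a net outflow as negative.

-89.4

Goods balance = 6441.2 - 7622.7 = -1181.5
Services balance = 485.5
Trade balance (goods + services) = -1181.5 + 485.5 = -696.0
Net primary income = 1115.7 - 273.1 = 842.6
Net secondary income = -57.2
Current account = -696.0 + 842.6 + (-57.2) = 89.4
Financial account = -(89.4) = -89.4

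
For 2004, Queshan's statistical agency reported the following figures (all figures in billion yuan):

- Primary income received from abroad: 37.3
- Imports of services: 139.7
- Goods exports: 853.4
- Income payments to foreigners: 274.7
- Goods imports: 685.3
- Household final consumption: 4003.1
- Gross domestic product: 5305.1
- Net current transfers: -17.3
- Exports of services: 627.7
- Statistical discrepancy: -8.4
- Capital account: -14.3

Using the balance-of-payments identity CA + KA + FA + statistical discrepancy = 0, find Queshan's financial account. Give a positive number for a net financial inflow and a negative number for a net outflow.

-378.7

Goods balance = 853.4 - 685.3 = 168.1
Services balance = 627.7 - 139.7 = 488.0
Trade balance (goods + services) = 168.1 + 488.0 = 656.1
Net primary income = 37.3 - 274.7 = -237.4
Net secondary income = -17.3
Current account = 656.1 + (-237.4) + (-17.3) = 401.4
Financial account = -(401.4 + (-14.3) + (-8.4)) = -378.7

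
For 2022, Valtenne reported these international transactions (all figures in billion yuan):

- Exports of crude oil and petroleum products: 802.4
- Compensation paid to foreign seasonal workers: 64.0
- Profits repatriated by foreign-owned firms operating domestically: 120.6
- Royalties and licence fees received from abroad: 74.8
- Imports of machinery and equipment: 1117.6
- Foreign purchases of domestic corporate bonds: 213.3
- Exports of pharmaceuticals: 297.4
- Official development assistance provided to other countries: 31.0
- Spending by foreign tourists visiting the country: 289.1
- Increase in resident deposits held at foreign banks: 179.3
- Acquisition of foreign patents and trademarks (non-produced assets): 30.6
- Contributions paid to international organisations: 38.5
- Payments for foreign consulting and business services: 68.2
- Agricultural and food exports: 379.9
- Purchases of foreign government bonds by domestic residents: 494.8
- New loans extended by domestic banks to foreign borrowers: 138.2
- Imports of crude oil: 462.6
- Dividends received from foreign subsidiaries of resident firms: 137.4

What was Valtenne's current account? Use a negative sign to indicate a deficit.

Goods: -462.6 + 802.4 - 1117.6 + 297.4 + 379.9 = -100.5
Services: -68.2 + 289.1 + 74.8 = 295.7
Primary income: 137.4 - 120.6 - 64.0 = -47.2
Secondary income: -38.5 - 31.0 = -69.5
Current account = (-100.5) + 295.7 + (-47.2) + (-69.5) = 78.5
(Excluded from the current account — financial account: foreign purchases of domestic corporate bonds 213.3, increase in resident deposits held at foreign banks 179.3, purchases of foreign government bonds by domestic residents 494.8, new loans extended by domestic banks to foreign borrowers 138.2; capital account: acquisition of foreign patents and trademarks (non-produced assets) 30.6.)

78.5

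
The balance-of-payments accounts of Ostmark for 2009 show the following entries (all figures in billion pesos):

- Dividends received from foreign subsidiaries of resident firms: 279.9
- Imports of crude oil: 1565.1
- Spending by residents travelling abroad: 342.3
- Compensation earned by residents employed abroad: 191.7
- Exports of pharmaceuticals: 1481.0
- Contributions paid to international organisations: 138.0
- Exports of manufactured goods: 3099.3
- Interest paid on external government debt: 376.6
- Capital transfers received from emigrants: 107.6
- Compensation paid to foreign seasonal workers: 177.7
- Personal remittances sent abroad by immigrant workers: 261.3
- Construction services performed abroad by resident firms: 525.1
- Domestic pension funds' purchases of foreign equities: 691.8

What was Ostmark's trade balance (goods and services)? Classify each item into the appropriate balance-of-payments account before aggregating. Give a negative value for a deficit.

Goods: -1565.1 + 3099.3 + 1481.0 = 3015.2
Services: 525.1 - 342.3 = 182.8
Trade balance = 3015.2 + 182.8 = 3198.0
(Excluded from the trade balance — primary income: dividends received from foreign subsidiaries of resident firms 279.9, compensation earned by residents employed abroad 191.7, interest paid on external government debt 376.6, compensation paid to foreign seasonal workers 177.7; secondary income: contributions paid to international organisations 138.0, personal remittances sent abroad by immigrant workers 261.3; capital account: capital transfers received from emigrants 107.6; financial account: domestic pension funds' purchases of foreign equities 691.8.)

3198.0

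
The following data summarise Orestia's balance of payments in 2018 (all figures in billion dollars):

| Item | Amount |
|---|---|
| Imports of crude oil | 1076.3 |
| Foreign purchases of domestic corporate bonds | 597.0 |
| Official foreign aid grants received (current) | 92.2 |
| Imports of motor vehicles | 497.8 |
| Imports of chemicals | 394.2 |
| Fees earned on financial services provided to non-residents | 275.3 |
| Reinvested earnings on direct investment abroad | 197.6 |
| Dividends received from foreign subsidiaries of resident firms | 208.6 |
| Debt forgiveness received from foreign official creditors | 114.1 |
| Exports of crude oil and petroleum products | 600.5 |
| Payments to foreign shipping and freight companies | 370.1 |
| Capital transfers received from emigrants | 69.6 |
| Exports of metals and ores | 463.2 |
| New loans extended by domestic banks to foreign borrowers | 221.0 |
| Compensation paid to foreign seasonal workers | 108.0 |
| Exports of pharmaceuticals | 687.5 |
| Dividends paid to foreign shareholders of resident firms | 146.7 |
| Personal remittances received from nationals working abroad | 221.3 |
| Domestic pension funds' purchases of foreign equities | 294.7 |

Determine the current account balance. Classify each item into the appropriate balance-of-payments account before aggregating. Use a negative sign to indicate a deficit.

Goods: -394.2 + 687.5 + 463.2 + 600.5 - 1076.3 - 497.8 = -217.1
Services: -370.1 + 275.3 = -94.8
Primary income: 208.6 + 197.6 - 146.7 - 108.0 = 151.5
Secondary income: 221.3 + 92.2 = 313.5
Current account = (-217.1) + (-94.8) + 151.5 + 313.5 = 153.1
(Excluded from the current account — financial account: foreign purchases of domestic corporate bonds 597.0, new loans extended by domestic banks to foreign borrowers 221.0, domestic pension funds' purchases of foreign equities 294.7; capital account: debt forgiveness received from foreign official creditors 114.1, capital transfers received from emigrants 69.6.)

153.1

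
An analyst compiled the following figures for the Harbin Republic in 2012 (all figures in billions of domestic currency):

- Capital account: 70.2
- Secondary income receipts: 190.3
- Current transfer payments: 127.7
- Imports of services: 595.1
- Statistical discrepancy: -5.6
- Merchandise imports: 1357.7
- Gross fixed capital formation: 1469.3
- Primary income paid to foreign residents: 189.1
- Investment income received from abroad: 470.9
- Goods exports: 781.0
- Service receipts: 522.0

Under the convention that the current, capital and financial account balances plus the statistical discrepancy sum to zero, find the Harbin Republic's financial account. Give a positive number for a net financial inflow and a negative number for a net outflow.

Goods balance = 781.0 - 1357.7 = -576.7
Services balance = 522.0 - 595.1 = -73.1
Trade balance (goods + services) = -576.7 + (-73.1) = -649.8
Net primary income = 470.9 - 189.1 = 281.8
Net secondary income = 190.3 - 127.7 = 62.6
Current account = -649.8 + 281.8 + 62.6 = -305.4
Financial account = -(-305.4 + 70.2 + (-5.6)) = 240.8

240.8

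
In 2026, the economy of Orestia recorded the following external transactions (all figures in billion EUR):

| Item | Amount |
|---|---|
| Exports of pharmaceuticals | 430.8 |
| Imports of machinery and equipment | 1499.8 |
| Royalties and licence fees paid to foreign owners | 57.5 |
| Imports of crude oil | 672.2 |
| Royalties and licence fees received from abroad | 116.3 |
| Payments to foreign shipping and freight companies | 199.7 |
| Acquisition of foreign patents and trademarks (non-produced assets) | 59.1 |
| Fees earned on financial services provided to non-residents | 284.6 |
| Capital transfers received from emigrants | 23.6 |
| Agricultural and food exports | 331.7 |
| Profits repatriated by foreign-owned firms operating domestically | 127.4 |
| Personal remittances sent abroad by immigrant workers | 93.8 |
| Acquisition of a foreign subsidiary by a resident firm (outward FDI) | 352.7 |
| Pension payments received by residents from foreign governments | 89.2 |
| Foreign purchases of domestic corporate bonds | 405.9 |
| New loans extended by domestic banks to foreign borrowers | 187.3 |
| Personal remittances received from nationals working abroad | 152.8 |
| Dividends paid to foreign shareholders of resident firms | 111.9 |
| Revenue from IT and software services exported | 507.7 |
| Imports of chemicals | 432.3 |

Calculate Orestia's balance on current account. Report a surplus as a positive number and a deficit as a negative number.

-1281.5

Goods: 430.8 - 672.2 - 432.3 + 331.7 - 1499.8 = -1841.8
Services: 284.6 - 199.7 - 57.5 + 507.7 + 116.3 = 651.4
Primary income: -127.4 - 111.9 = -239.3
Secondary income: 152.8 + 89.2 - 93.8 = 148.2
Current account = (-1841.8) + 651.4 + (-239.3) + 148.2 = -1281.5
(Excluded from the current account — capital account: acquisition of foreign patents and trademarks (non-produced assets) 59.1, capital transfers received from emigrants 23.6; financial account: acquisition of a foreign subsidiary by a resident firm (outward FDI) 352.7, foreign purchases of domestic corporate bonds 405.9, new loans extended by domestic banks to foreign borrowers 187.3.)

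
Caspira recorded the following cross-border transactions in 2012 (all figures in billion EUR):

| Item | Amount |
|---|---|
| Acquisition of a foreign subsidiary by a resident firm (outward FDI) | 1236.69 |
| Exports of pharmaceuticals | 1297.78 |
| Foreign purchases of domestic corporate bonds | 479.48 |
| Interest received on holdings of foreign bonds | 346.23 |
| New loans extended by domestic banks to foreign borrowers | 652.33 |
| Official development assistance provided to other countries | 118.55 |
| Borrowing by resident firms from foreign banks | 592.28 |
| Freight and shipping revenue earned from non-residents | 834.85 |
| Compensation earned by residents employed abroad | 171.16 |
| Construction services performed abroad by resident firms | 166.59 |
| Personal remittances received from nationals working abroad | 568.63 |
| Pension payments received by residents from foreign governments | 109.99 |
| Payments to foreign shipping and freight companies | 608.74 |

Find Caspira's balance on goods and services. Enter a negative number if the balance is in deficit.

1690.48

Goods: 1297.78
Services: 834.85 + 166.59 - 608.74 = 392.70
Trade balance = 1297.78 + 392.70 = 1690.48
(Excluded from the trade balance — financial account: acquisition of a foreign subsidiary by a resident firm (outward FDI) 1236.69, foreign purchases of domestic corporate bonds 479.48, new loans extended by domestic banks to foreign borrowers 652.33, borrowing by resident firms from foreign banks 592.28; primary income: interest received on holdings of foreign bonds 346.23, compensation earned by residents employed abroad 171.16; secondary income: official development assistance provided to other countries 118.55, personal remittances received from nationals working abroad 568.63, pension payments received by residents from foreign governments 109.99.)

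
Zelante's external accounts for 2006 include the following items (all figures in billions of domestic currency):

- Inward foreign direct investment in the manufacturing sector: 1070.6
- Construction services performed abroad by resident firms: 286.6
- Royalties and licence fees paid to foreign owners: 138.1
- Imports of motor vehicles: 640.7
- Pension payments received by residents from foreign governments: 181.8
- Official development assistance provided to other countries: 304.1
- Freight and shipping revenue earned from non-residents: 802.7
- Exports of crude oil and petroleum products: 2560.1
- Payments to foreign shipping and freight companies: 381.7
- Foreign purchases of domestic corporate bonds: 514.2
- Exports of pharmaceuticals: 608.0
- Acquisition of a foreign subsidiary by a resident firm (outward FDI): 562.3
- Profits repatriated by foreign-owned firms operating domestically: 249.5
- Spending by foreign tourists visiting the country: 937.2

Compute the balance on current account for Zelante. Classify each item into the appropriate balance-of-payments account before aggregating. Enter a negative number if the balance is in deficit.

Goods: -640.7 + 2560.1 + 608.0 = 2527.4
Services: -381.7 - 138.1 + 802.7 + 937.2 + 286.6 = 1506.7
Primary income: -249.5
Secondary income: -304.1 + 181.8 = -122.3
Current account = 2527.4 + 1506.7 + (-249.5) + (-122.3) = 3662.3
(Excluded from the current account — financial account: inward foreign direct investment in the manufacturing sector 1070.6, foreign purchases of domestic corporate bonds 514.2, acquisition of a foreign subsidiary by a resident firm (outward FDI) 562.3.)

3662.3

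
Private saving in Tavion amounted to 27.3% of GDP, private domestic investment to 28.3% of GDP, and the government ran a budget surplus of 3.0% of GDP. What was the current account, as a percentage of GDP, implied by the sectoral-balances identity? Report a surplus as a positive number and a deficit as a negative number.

2.0

By the sectoral-balances identity, CA = (S_private - I) + (T - G).
Private balance = 27.3 - 28.3 = -1.0
Government balance (T - G) = 3.0
CA = -1.0 + 3.0 = 2.0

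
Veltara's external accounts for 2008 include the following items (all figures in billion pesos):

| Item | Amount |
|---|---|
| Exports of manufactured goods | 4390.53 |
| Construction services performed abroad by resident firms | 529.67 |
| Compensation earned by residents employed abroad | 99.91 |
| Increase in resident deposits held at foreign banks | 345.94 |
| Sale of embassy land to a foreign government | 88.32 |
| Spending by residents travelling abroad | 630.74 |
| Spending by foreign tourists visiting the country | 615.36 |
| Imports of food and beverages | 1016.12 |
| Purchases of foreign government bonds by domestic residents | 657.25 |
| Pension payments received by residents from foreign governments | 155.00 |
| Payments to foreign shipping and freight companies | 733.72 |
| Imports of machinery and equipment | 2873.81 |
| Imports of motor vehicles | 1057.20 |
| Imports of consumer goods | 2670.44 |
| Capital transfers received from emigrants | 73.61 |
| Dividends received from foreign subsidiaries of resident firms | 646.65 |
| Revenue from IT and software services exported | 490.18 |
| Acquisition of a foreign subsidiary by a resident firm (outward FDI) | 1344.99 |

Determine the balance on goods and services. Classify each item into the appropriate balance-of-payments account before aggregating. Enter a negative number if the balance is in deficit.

-2956.29

Goods: -1057.20 + 4390.53 - 2670.44 - 2873.81 - 1016.12 = -3227.04
Services: -630.74 - 733.72 + 490.18 + 529.67 + 615.36 = 270.75
Trade balance = -3227.04 + 270.75 = -2956.29
(Excluded from the trade balance — primary income: compensation earned by residents employed abroad 99.91, dividends received from foreign subsidiaries of resident firms 646.65; financial account: increase in resident deposits held at foreign banks 345.94, purchases of foreign government bonds by domestic residents 657.25, acquisition of a foreign subsidiary by a resident firm (outward FDI) 1344.99; capital account: sale of embassy land to a foreign government 88.32, capital transfers received from emigrants 73.61; secondary income: pension payments received by residents from foreign governments 155.00.)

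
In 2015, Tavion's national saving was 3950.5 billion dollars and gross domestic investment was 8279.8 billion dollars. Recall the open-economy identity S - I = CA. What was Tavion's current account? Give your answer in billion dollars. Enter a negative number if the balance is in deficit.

-4329.3

S - I = CA (net lending to the rest of the world).
CA = S - I = 3950.5 - 8279.8 = -4329.3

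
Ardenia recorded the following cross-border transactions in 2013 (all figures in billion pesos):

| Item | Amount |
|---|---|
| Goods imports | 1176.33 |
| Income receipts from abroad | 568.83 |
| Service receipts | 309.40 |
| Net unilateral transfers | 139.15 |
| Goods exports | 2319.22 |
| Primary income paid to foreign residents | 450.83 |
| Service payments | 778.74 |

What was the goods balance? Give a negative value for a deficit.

Goods balance = 2319.22 - 1176.33 = 1142.89

1142.89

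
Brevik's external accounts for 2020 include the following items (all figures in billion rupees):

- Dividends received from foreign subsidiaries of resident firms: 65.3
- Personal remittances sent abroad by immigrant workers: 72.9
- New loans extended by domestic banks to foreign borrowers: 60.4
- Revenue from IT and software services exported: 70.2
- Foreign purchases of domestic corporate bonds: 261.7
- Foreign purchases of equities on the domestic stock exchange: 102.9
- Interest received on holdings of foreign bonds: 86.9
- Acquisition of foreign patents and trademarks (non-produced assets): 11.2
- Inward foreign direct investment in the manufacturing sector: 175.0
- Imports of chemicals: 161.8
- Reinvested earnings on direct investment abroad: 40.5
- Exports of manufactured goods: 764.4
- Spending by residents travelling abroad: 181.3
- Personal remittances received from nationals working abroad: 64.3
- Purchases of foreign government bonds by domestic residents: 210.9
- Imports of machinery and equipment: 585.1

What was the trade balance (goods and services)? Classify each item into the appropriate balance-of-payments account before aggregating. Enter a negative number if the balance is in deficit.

Goods: -585.1 - 161.8 + 764.4 = 17.5
Services: -181.3 + 70.2 = -111.1
Trade balance = 17.5 + (-111.1) = -93.6
(Excluded from the trade balance — primary income: dividends received from foreign subsidiaries of resident firms 65.3, interest received on holdings of foreign bonds 86.9, reinvested earnings on direct investment abroad 40.5; secondary income: personal remittances sent abroad by immigrant workers 72.9, personal remittances received from nationals working abroad 64.3; financial account: new loans extended by domestic banks to foreign borrowers 60.4, foreign purchases of domestic corporate bonds 261.7, foreign purchases of equities on the domestic stock exchange 102.9, inward foreign direct investment in the manufacturing sector 175.0, purchases of foreign government bonds by domestic residents 210.9; capital account: acquisition of foreign patents and trademarks (non-produced assets) 11.2.)

-93.6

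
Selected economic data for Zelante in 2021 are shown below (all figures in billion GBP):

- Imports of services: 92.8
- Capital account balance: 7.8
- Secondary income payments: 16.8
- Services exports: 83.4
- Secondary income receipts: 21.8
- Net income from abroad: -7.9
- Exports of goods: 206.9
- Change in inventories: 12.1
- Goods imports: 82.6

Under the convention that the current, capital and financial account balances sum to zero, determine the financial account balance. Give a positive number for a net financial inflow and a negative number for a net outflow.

-119.8

Goods balance = 206.9 - 82.6 = 124.3
Services balance = 83.4 - 92.8 = -9.4
Trade balance (goods + services) = 124.3 + (-9.4) = 114.9
Net primary income = -7.9
Net secondary income = 21.8 - 16.8 = 5.0
Current account = 114.9 + (-7.9) + 5.0 = 112.0
Financial account = -(112.0 + 7.8) = -119.8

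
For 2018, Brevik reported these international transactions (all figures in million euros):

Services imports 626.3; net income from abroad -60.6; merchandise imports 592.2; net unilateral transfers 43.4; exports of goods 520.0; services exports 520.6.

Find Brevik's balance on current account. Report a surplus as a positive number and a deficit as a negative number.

-195.1

Goods balance = 520.0 - 592.2 = -72.2
Services balance = 520.6 - 626.3 = -105.7
Trade balance (goods + services) = -72.2 + (-105.7) = -177.9
Net primary income = -60.6
Net secondary income = 43.4
Current account = -177.9 + (-60.6) + 43.4 = -195.1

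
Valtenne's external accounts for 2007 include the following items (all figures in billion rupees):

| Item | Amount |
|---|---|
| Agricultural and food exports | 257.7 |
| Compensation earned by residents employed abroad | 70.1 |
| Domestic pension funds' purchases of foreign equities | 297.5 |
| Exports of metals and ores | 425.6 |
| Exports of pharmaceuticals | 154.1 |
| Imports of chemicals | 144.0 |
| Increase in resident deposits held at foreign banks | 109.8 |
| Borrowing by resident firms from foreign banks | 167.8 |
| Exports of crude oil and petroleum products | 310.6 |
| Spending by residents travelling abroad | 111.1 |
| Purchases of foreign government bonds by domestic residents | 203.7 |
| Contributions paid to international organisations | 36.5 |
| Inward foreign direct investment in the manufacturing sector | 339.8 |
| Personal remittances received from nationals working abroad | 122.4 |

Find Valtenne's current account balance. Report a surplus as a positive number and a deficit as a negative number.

Goods: 310.6 + 154.1 + 257.7 + 425.6 - 144.0 = 1004.0
Services: -111.1
Primary income: 70.1
Secondary income: 122.4 - 36.5 = 85.9
Current account = 1004.0 + (-111.1) + 70.1 + 85.9 = 1048.9
(Excluded from the current account — financial account: domestic pension funds' purchases of foreign equities 297.5, increase in resident deposits held at foreign banks 109.8, borrowing by resident firms from foreign banks 167.8, purchases of foreign government bonds by domestic residents 203.7, inward foreign direct investment in the manufacturing sector 339.8.)

1048.9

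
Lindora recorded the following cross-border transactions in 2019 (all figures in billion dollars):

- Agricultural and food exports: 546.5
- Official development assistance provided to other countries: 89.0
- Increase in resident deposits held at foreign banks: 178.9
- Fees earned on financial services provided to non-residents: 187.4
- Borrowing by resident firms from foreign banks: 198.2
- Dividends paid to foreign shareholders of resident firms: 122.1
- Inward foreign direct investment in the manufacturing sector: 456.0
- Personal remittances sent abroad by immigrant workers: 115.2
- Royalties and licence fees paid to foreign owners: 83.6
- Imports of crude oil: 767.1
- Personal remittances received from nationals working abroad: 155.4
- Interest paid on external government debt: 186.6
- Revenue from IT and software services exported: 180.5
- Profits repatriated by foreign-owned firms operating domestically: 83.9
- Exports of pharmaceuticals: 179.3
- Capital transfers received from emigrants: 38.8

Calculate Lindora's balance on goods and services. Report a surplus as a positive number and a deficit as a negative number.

Goods: 546.5 - 767.1 + 179.3 = -41.3
Services: 180.5 + 187.4 - 83.6 = 284.3
Trade balance = -41.3 + 284.3 = 243.0
(Excluded from the trade balance — secondary income: official development assistance provided to other countries 89.0, personal remittances sent abroad by immigrant workers 115.2, personal remittances received from nationals working abroad 155.4; financial account: increase in resident deposits held at foreign banks 178.9, borrowing by resident firms from foreign banks 198.2, inward foreign direct investment in the manufacturing sector 456.0; primary income: dividends paid to foreign shareholders of resident firms 122.1, interest paid on external government debt 186.6, profits repatriated by foreign-owned firms operating domestically 83.9; capital account: capital transfers received from emigrants 38.8.)

243.0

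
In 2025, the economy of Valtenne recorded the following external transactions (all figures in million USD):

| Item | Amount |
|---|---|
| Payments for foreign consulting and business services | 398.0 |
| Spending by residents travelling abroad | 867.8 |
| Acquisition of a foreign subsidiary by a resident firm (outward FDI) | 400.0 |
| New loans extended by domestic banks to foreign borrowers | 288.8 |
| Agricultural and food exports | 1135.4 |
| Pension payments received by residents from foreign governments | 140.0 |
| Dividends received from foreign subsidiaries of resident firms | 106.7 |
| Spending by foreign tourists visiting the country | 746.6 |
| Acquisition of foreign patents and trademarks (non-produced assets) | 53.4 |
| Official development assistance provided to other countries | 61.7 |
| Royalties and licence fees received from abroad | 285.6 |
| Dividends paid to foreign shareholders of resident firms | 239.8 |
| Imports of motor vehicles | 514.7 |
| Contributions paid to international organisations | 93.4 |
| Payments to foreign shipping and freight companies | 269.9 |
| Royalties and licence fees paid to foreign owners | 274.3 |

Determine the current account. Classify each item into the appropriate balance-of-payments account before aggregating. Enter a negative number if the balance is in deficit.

Goods: -514.7 + 1135.4 = 620.7
Services: -867.8 + 285.6 - 398.0 - 274.3 + 746.6 - 269.9 = -777.8
Primary income: 106.7 - 239.8 = -133.1
Secondary income: -93.4 - 61.7 + 140.0 = -15.1
Current account = 620.7 + (-777.8) + (-133.1) + (-15.1) = -305.3
(Excluded from the current account — financial account: acquisition of a foreign subsidiary by a resident firm (outward FDI) 400.0, new loans extended by domestic banks to foreign borrowers 288.8; capital account: acquisition of foreign patents and trademarks (non-produced assets) 53.4.)

-305.3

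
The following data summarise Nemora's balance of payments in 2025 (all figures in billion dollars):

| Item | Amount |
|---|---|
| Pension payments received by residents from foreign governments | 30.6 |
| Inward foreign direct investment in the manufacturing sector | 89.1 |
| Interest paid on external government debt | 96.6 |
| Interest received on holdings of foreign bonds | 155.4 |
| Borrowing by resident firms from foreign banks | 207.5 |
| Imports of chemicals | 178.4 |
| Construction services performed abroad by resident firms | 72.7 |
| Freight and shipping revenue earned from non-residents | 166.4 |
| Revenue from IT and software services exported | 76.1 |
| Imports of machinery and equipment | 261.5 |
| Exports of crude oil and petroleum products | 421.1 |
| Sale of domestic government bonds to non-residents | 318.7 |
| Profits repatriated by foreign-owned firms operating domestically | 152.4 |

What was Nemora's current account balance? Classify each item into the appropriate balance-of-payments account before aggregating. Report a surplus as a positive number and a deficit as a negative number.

233.4

Goods: -261.5 + 421.1 - 178.4 = -18.8
Services: 72.7 + 76.1 + 166.4 = 315.2
Primary income: -152.4 - 96.6 + 155.4 = -93.6
Secondary income: 30.6
Current account = (-18.8) + 315.2 + (-93.6) + 30.6 = 233.4
(Excluded from the current account — financial account: inward foreign direct investment in the manufacturing sector 89.1, borrowing by resident firms from foreign banks 207.5, sale of domestic government bonds to non-residents 318.7.)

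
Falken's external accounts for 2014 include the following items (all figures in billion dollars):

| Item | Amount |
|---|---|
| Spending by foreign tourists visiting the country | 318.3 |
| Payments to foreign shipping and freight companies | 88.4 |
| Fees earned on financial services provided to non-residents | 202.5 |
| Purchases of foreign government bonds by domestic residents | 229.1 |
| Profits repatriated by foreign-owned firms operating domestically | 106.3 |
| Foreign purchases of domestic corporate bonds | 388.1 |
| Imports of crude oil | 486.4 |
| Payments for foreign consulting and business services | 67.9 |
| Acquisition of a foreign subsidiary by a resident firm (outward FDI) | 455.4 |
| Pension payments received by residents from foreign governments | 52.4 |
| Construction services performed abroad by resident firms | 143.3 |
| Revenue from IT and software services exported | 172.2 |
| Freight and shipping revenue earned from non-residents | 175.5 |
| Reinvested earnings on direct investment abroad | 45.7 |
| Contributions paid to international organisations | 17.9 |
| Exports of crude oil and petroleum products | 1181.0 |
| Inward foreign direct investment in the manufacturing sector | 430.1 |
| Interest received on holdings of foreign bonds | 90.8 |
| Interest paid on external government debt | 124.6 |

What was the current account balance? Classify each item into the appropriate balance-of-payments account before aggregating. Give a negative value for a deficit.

Goods: 1181.0 - 486.4 = 694.6
Services: -88.4 - 67.9 + 143.3 + 172.2 + 175.5 + 202.5 + 318.3 = 855.5
Primary income: 45.7 - 124.6 + 90.8 - 106.3 = -94.4
Secondary income: -17.9 + 52.4 = 34.5
Current account = 694.6 + 855.5 + (-94.4) + 34.5 = 1490.2
(Excluded from the current account — financial account: purchases of foreign government bonds by domestic residents 229.1, foreign purchases of domestic corporate bonds 388.1, acquisition of a foreign subsidiary by a resident firm (outward FDI) 455.4, inward foreign direct investment in the manufacturing sector 430.1.)

1490.2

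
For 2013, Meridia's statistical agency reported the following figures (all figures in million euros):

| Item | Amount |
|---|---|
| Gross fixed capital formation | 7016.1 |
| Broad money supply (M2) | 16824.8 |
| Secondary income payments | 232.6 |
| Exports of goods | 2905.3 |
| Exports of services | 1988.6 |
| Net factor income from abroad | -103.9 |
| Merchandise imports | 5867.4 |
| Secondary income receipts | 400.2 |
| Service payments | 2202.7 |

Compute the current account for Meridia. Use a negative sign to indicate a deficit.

Goods balance = 2905.3 - 5867.4 = -2962.1
Services balance = 1988.6 - 2202.7 = -214.1
Trade balance (goods + services) = -2962.1 + (-214.1) = -3176.2
Net primary income = -103.9
Net secondary income = 400.2 - 232.6 = 167.6
Current account = -3176.2 + (-103.9) + 167.6 = -3112.5

-3112.5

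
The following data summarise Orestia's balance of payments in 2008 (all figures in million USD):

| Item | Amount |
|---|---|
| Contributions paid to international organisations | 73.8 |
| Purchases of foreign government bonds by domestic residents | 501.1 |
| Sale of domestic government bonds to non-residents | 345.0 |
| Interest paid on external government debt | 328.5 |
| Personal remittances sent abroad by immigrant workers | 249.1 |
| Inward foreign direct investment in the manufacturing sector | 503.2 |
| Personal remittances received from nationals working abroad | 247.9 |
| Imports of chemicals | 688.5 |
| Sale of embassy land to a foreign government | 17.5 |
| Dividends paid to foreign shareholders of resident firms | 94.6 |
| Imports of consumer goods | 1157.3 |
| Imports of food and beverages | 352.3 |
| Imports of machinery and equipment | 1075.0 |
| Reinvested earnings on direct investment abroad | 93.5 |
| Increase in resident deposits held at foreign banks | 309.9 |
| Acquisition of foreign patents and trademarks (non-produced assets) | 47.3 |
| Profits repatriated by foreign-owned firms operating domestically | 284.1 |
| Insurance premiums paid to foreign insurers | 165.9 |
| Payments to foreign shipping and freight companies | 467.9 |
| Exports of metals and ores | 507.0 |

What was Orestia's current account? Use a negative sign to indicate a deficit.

-4088.6

Goods: -688.5 - 1157.3 - 1075.0 + 507.0 - 352.3 = -2766.1
Services: -467.9 - 165.9 = -633.8
Primary income: -94.6 - 328.5 + 93.5 - 284.1 = -613.7
Secondary income: -73.8 + 247.9 - 249.1 = -75.0
Current account = (-2766.1) + (-633.8) + (-613.7) + (-75.0) = -4088.6
(Excluded from the current account — financial account: purchases of foreign government bonds by domestic residents 501.1, sale of domestic government bonds to non-residents 345.0, inward foreign direct investment in the manufacturing sector 503.2, increase in resident deposits held at foreign banks 309.9; capital account: sale of embassy land to a foreign government 17.5, acquisition of foreign patents and trademarks (non-produced assets) 47.3.)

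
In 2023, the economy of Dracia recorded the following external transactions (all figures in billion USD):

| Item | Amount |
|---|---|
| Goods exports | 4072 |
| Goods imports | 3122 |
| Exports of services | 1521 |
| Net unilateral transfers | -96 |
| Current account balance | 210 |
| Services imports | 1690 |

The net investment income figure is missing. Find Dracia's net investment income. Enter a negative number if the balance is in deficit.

-475

Current account = goods balance + services balance + net primary income + net secondary income
Sum of the known components = 685
Net investment income = CA - (known components) = 210 - 685 = -475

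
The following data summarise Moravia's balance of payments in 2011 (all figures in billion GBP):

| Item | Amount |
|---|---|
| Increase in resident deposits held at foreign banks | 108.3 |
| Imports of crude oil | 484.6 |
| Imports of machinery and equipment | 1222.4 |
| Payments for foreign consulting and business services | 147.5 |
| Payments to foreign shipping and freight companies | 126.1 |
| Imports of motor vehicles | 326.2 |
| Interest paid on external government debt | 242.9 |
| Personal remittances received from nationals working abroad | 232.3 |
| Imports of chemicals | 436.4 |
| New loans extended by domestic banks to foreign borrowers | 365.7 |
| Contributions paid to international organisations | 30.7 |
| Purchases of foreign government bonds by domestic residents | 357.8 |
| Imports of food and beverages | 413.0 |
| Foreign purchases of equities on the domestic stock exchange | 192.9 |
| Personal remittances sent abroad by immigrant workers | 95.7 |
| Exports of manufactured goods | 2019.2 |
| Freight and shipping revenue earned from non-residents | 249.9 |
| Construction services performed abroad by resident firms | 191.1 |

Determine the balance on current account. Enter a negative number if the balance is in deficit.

-833.0

Goods: -326.2 - 413.0 + 2019.2 - 484.6 - 1222.4 - 436.4 = -863.4
Services: 191.1 - 147.5 + 249.9 - 126.1 = 167.4
Primary income: -242.9
Secondary income: -30.7 - 95.7 + 232.3 = 105.9
Current account = (-863.4) + 167.4 + (-242.9) + 105.9 = -833.0
(Excluded from the current account — financial account: increase in resident deposits held at foreign banks 108.3, new loans extended by domestic banks to foreign borrowers 365.7, purchases of foreign government bonds by domestic residents 357.8, foreign purchases of equities on the domestic stock exchange 192.9.)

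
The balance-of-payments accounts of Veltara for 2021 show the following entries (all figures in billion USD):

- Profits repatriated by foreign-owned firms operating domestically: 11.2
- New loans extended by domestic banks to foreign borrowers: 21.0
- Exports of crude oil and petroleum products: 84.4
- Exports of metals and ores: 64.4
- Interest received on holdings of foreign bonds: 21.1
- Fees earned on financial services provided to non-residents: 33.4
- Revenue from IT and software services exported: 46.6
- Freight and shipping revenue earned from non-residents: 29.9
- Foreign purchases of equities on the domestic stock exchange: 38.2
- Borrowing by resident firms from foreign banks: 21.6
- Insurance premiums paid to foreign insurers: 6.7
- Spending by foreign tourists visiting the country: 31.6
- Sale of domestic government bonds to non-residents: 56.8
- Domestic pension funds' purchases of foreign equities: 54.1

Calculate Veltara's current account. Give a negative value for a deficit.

293.5

Goods: 64.4 + 84.4 = 148.8
Services: 29.9 + 31.6 - 6.7 + 33.4 + 46.6 = 134.8
Primary income: 21.1 - 11.2 = 9.9
Current account = 148.8 + 134.8 + 9.9 = 293.5
(Excluded from the current account — financial account: new loans extended by domestic banks to foreign borrowers 21.0, foreign purchases of equities on the domestic stock exchange 38.2, borrowing by resident firms from foreign banks 21.6, sale of domestic government bonds to non-residents 56.8, domestic pension funds' purchases of foreign equities 54.1.)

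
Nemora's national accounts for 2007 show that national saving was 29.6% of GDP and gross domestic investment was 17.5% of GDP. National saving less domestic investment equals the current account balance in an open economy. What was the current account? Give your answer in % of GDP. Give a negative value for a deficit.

S - I = CA (net lending to the rest of the world).
CA = S - I = 29.6 - 17.5 = 12.1

12.1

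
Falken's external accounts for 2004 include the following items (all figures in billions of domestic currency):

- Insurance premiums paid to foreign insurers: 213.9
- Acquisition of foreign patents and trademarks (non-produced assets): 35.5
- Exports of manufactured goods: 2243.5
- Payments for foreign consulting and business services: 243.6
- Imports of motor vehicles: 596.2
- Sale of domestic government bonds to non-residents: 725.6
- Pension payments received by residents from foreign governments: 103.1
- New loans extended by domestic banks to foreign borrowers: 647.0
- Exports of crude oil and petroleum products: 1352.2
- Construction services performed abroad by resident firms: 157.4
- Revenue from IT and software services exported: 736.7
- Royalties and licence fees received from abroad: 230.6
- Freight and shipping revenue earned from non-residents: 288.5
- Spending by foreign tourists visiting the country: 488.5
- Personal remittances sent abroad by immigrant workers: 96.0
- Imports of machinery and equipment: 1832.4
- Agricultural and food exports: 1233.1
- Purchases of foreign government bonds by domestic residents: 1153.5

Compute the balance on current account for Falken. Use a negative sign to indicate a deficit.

3851.5

Goods: 2243.5 - 596.2 + 1352.2 + 1233.1 - 1832.4 = 2400.2
Services: 157.4 - 243.6 + 288.5 + 736.7 + 488.5 - 213.9 + 230.6 = 1444.2
Secondary income: 103.1 - 96.0 = 7.1
Current account = 2400.2 + 1444.2 + 7.1 = 3851.5
(Excluded from the current account — capital account: acquisition of foreign patents and trademarks (non-produced assets) 35.5; financial account: sale of domestic government bonds to non-residents 725.6, new loans extended by domestic banks to foreign borrowers 647.0, purchases of foreign government bonds by domestic residents 1153.5.)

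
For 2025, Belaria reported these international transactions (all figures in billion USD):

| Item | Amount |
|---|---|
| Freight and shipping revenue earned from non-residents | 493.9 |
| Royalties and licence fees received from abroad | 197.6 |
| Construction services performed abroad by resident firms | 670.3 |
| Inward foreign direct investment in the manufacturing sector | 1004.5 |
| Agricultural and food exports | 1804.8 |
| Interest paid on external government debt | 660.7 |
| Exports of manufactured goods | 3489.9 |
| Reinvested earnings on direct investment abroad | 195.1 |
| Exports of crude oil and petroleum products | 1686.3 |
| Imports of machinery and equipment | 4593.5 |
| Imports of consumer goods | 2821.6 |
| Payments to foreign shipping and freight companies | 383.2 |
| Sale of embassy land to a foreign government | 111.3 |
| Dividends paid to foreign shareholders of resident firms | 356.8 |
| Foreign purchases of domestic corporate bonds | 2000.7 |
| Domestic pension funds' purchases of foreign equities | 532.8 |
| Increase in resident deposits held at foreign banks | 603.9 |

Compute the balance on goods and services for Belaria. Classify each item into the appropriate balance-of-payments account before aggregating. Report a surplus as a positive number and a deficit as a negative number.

544.5

Goods: -4593.5 - 2821.6 + 1686.3 + 3489.9 + 1804.8 = -434.1
Services: -383.2 + 197.6 + 493.9 + 670.3 = 978.6
Trade balance = -434.1 + 978.6 = 544.5
(Excluded from the trade balance — financial account: inward foreign direct investment in the manufacturing sector 1004.5, foreign purchases of domestic corporate bonds 2000.7, domestic pension funds' purchases of foreign equities 532.8, increase in resident deposits held at foreign banks 603.9; primary income: interest paid on external government debt 660.7, reinvested earnings on direct investment abroad 195.1, dividends paid to foreign shareholders of resident firms 356.8; capital account: sale of embassy land to a foreign government 111.3.)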